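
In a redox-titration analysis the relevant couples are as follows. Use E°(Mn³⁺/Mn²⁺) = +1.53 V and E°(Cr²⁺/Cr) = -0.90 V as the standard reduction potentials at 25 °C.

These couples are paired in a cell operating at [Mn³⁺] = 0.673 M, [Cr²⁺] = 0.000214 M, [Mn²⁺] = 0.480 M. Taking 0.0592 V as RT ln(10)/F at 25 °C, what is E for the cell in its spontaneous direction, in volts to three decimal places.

+2.547 V

Mn³⁺/Mn²⁺ is the cathode (higher E°), Cr²⁺/Cr the anode: E°cell = +1.53 − (-0.90) = +2.43 V, n = 2.
Overall: 2 Mn³⁺(aq) + Cr(s) → 2 Mn²⁺(aq) + Cr²⁺(aq)
Q = [Mn²⁺]^2·[Cr²⁺] / ([Mn³⁺]^2); log Q = -3.963.
E = E° − (0.0592/n) log Q = +2.43 − (0.0592/2)(-3.963) = +2.547 V.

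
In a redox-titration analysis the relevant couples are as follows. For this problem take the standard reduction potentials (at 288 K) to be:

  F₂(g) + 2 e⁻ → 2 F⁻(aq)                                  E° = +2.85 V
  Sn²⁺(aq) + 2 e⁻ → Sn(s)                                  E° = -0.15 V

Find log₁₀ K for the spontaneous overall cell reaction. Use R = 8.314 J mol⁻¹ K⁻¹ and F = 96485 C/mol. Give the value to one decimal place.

105.0

Cathode: F₂/F⁻; anode: Sn²⁺/Sn. E°cell = (+2.85) − (-0.15) = +3.00 V, with n = 2.
ΔG° = −nFE° = −RT ln K, so ln K = nFE°/(RT) = (2)(96485)(+3.00) / ((8.314)(288)) = 241.773.
log₁₀ K = 241.773 / ln 10 = 105.0.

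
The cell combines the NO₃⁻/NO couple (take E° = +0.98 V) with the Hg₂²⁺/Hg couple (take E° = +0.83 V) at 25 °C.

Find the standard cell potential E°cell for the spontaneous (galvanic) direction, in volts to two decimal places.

The NO₃⁻/NO couple has the higher reduction potential, so it is the cathode; Hg₂²⁺/Hg is oxidised at the anode.
E°cell = E°(cathode) − E°(anode) = (+0.98) − (+0.83) = +0.15 V.

+0.15 V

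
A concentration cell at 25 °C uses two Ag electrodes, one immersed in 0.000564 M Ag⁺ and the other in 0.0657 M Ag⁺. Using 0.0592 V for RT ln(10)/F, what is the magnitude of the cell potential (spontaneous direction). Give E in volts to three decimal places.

+0.122 V

For a concentration cell E°cell = 0. The 0.0657 M side is the cathode (reduction is favoured where [Ag⁺] is higher).
With n = 1, E = −(0.0592/1) log([Ag⁺]ₐₙ/[Ag⁺]꜀ₐₜ) = −(0.0592/1) log(0.000564/0.0657) = −(0.0592/1)(-2.066) = +0.122 V.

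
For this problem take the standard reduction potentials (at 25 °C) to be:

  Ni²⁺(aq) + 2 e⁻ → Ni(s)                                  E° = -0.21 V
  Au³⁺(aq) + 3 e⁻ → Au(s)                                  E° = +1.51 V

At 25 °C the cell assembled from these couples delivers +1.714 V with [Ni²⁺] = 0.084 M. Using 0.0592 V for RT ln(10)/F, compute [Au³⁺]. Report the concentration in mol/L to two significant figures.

0.012 M

Au³⁺/Au is the cathode, Ni²⁺/Ni the anode: E°cell = +1.72 V, n = 6.
Overall reaction: 2 Au³⁺(aq) + 3 Ni(s) → 2 Au(s) + 3 Ni²⁺(aq); Q = [Ni²⁺]^3/[Au³⁺]^2.
From E = E° − (0.0592/n) log Q: log Q = (E° − E)·n/0.0592 = (+1.72 − (+1.714))·6/0.0592 = 0.6081.
So 2·log[Au³⁺] = 3·log(0.084) − log Q = -3.2272 − (0.6081) = -3.8353; log[Au³⁺] = -3.8353 / 2 = -1.9177; [Au³⁺] = 10^(-1.9177) ≈ 0.012 M.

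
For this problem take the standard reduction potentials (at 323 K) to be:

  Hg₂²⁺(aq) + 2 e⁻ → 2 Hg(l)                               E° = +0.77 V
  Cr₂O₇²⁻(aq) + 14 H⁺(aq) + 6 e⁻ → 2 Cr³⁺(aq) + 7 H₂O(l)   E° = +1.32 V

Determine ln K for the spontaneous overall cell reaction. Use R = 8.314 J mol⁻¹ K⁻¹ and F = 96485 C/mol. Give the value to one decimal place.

118.6

Cathode: Cr₂O₇²⁻/Cr³⁺; anode: Hg₂²⁺/Hg. E°cell = (+1.32) − (+0.77) = +0.55 V, with n = 6.
ΔG° = −nFE° = −RT ln K, so ln K = nFE°/(RT) = (6)(96485)(+0.55) / ((8.314)(323)) = 118.566.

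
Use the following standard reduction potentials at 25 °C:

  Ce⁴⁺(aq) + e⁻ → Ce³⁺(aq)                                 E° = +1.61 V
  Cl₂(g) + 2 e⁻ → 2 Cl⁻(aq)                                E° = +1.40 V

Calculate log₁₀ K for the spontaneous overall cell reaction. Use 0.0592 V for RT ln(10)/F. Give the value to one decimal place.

7.1

Cathode: Ce⁴⁺/Ce³⁺; anode: Cl₂/Cl⁻. E°cell = +0.21 V, n = 2.
log K = nE°cell / 0.0592 = (2)(+0.21) / 0.0592 = 7.1.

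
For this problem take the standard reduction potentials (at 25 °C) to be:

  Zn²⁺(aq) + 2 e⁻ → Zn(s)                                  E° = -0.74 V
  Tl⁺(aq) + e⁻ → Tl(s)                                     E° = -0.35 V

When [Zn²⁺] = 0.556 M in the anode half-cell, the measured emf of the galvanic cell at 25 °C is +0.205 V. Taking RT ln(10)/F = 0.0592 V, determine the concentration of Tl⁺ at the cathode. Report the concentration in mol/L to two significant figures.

0.00056 M

Tl⁺/Tl is the cathode, Zn²⁺/Zn the anode: E°cell = +0.39 V, n = 2.
Overall reaction: 2 Tl⁺(aq) + Zn(s) → 2 Tl(s) + Zn²⁺(aq); Q = [Zn²⁺]^1/[Tl⁺]^2.
From E = E° − (0.0592/n) log Q: log Q = (E° − E)·n/0.0592 = (+0.39 − (+0.205))·2/0.0592 = 6.2500.
So 2·log[Tl⁺] = 1·log(0.556) − log Q = -0.2549 − (6.2500) = -6.5049; log[Tl⁺] = -6.5049 / 2 = -3.2525; [Tl⁺] = 10^(-3.2525) ≈ 0.00056 M.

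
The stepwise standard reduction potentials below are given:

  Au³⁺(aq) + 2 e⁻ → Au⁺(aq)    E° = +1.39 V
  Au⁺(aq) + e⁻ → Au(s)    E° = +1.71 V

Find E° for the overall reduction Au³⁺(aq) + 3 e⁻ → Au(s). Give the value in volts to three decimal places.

+1.497 V

Standard free energies of sequential steps add: ΔG°₃ = ΔG°₁ + ΔG°₂, so n₃E°₃ = n₁E°₁ + n₂E°₂.
E°₃ = (2×+1.39 + 1×+1.71) / 3 = (+4.490) / 3 = +1.497 V.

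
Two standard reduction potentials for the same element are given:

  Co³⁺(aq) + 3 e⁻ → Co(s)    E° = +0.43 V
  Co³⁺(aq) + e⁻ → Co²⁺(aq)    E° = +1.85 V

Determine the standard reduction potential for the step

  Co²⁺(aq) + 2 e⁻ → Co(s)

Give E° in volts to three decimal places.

Sequential free energies add, so n₃E°₃ = n₁E°₁ + n₂E°₂.
With n₃ = 3, and the known step contributing 1×(+1.85) V, the unknown satisfies 2·E° = 3×(+0.43) − 1×(+1.85) = -0.560.
E° = -0.560 / 2 = -0.280 V.

-0.280 V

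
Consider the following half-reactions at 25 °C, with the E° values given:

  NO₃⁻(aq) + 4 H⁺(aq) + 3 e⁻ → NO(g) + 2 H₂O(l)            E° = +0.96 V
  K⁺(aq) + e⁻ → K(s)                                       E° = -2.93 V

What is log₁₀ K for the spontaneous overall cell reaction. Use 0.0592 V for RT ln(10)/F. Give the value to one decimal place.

197.1

Cathode: NO₃⁻/NO; anode: K⁺/K. E°cell = +3.89 V, n = 3.
log K = nE°cell / 0.0592 = (3)(+3.89) / 0.0592 = 197.1.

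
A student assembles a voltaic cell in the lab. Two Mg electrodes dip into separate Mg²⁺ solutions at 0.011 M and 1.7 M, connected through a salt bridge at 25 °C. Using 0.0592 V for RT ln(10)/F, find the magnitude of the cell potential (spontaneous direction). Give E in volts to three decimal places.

For a concentration cell E°cell = 0. The 1.7 M side is the cathode (reduction is favoured where [Mg²⁺] is higher).
With n = 2, E = −(0.0592/2) log([Mg²⁺]ₐₙ/[Mg²⁺]꜀ₐₜ) = −(0.0592/2) log(0.011/1.7) = −(0.0592/2)(-2.189) = +0.065 V.

+0.065 V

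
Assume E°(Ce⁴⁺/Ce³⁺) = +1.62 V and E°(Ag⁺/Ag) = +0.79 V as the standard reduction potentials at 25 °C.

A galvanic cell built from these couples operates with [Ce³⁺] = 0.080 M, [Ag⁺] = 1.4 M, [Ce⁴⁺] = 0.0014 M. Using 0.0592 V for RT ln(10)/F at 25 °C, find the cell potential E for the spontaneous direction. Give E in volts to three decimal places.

Ce⁴⁺/Ce³⁺ is the cathode (higher E°), Ag⁺/Ag the anode: E°cell = +1.62 − (+0.79) = +0.83 V, n = 1.
Overall: Ce⁴⁺(aq) + Ag(s) → Ce³⁺(aq) + Ag⁺(aq)
Q = [Ce³⁺]·[Ag⁺] / ([Ce⁴⁺]); log Q = 1.903.
E = E° − (0.0592/n) log Q = +0.83 − (0.0592/1)(1.903) = +0.717 V.

+0.717 V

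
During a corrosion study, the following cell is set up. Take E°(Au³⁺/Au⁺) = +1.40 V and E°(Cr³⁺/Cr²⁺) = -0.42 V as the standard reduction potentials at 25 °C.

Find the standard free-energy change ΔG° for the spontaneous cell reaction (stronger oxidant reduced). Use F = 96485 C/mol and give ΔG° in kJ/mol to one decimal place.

-351.2 kJ/mol

Au³⁺/Au⁺ (E° = +1.40 V) is the cathode; Cr³⁺/Cr²⁺ (E° = -0.42 V) is the anode, so E°cell = +1.82 V.
Balancing electrons gives n = 2 (lcm of 2 and 1).
ΔG° = −nFE° = −(2)(96485)(+1.82) = -351,205 J = -351.2 kJ/mol.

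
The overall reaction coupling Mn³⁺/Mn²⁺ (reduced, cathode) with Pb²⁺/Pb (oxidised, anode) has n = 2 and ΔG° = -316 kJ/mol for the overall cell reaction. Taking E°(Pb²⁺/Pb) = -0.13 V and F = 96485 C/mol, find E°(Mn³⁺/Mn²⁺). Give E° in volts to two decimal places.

E°cell = −ΔG°/(nF) = −(-316×10³)/((2)(96485)) = +1.638 V.
Since Mn³⁺/Mn²⁺ is the cathode and Pb²⁺/Pb the anode, E°cell = E°(Mn³⁺/Mn²⁺) − E°(Pb²⁺/Pb).
So E°(Mn³⁺/Mn²⁺) = E°cell + E°(Pb²⁺/Pb) = +1.638 + (-0.13) = +1.51 V.

+1.51 V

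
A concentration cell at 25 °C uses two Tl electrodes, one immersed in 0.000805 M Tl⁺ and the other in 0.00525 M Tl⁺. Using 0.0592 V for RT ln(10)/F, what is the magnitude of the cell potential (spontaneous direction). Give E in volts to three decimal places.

For a concentration cell E°cell = 0. The 0.00525 M side is the cathode (reduction is favoured where [Tl⁺] is higher).
With n = 1, E = −(0.0592/1) log([Tl⁺]ₐₙ/[Tl⁺]꜀ₐₜ) = −(0.0592/1) log(0.000805/0.00525) = −(0.0592/1)(-0.814) = +0.048 V.

+0.048 V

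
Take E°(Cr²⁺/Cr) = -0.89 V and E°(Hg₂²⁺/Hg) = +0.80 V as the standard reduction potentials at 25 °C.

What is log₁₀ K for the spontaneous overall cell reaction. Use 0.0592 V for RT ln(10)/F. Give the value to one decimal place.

Cathode: Hg₂²⁺/Hg; anode: Cr²⁺/Cr. E°cell = +1.69 V, n = 2.
log K = nE°cell / 0.0592 = (2)(+1.69) / 0.0592 = 57.1.

57.1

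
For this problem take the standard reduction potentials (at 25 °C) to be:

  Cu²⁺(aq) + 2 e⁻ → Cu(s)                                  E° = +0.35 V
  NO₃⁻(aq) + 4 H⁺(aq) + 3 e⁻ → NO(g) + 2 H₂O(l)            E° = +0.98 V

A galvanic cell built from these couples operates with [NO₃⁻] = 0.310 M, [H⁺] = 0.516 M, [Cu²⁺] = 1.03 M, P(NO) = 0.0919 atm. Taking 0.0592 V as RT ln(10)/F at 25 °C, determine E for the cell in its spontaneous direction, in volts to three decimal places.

NO₃⁻/NO is the cathode (higher E°), Cu²⁺/Cu the anode: E°cell = +0.98 − (+0.35) = +0.63 V, n = 6.
Overall: 2 NO₃⁻(aq) + 8 H⁺(aq) + 3 Cu(s) → 2 NO(g) + 4 H₂O(l) + 3 Cu²⁺(aq)
Q = P(NO)^2·[Cu²⁺]^3 / ([NO₃⁻]^2·[H⁺]^8); log Q = 1.281.
E = E° − (0.0592/n) log Q = +0.63 − (0.0592/6)(1.281) = +0.617 V.

+0.617 V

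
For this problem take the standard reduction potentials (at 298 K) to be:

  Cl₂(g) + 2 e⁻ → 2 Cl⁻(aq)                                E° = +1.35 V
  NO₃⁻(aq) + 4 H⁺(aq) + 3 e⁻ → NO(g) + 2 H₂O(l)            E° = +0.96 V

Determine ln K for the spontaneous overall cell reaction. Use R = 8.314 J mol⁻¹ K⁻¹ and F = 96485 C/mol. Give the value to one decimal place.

Cathode: Cl₂/Cl⁻; anode: NO₃⁻/NO. E°cell = (+1.35) − (+0.96) = +0.39 V, with n = 6.
ΔG° = −nFE° = −RT ln K, so ln K = nFE°/(RT) = (6)(96485)(+0.39) / ((8.314)(298)) = 91.127.

91.1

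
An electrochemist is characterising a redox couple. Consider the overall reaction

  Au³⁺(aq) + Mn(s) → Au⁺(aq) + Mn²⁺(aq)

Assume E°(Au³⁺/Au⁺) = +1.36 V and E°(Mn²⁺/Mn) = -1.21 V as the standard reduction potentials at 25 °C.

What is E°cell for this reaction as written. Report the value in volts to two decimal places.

The Au³⁺/Au⁺ couple has the higher reduction potential, so it is the cathode; Mn²⁺/Mn is oxidised at the anode.
E°cell = E°(cathode) − E°(anode) = (+1.36) − (-1.21) = +2.57 V.

+2.57 V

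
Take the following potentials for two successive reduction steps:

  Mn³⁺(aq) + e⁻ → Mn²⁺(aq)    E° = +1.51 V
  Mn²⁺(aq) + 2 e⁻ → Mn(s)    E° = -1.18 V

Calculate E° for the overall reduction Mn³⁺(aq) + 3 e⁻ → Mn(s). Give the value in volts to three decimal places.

-0.283 V

Adding the free-energy changes (−nFE°) of the two steps gives −n₃FE°₃ = −n₁FE°₁ − n₂FE°₂.
E°₃ = (1×+1.51 + 2×-1.18) / 3 = (-0.850) / 3 = -0.283 V.
E° values themselves are not directly additive — weighting by electron count is essential.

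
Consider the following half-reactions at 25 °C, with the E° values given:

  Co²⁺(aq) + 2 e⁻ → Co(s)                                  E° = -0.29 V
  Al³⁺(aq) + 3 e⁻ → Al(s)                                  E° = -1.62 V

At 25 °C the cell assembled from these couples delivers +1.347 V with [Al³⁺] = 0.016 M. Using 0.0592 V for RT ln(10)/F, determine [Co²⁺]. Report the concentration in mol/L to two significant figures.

Co²⁺/Co is the cathode, Al³⁺/Al the anode: E°cell = +1.33 V, n = 6.
Overall reaction: 3 Co²⁺(aq) + 2 Al(s) → 3 Co(s) + 2 Al³⁺(aq); Q = [Al³⁺]^2/[Co²⁺]^3.
From E = E° − (0.0592/n) log Q: log Q = (E° − E)·n/0.0592 = (+1.33 − (+1.347))·6/0.0592 = -1.7230.
So 3·log[Co²⁺] = 2·log(0.016) − log Q = -3.5918 − (-1.7230) = -1.8688; log[Co²⁺] = -1.8688 / 3 = -0.6229; [Co²⁺] = 10^(-0.6229) ≈ 0.24 M.

0.24 M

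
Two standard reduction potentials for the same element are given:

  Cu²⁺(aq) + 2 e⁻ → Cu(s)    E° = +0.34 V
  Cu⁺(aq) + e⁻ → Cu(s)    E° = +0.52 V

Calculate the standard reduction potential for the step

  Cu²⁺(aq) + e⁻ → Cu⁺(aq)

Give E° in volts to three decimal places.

Sequential free energies add, so n₃E°₃ = n₁E°₁ + n₂E°₂.
With n₃ = 2, and the known step contributing 1×(+0.52) V, the unknown satisfies 1·E° = 2×(+0.34) − 1×(+0.52) = +0.160.
E° = +0.160 / 1 = +0.160 V.

+0.160 V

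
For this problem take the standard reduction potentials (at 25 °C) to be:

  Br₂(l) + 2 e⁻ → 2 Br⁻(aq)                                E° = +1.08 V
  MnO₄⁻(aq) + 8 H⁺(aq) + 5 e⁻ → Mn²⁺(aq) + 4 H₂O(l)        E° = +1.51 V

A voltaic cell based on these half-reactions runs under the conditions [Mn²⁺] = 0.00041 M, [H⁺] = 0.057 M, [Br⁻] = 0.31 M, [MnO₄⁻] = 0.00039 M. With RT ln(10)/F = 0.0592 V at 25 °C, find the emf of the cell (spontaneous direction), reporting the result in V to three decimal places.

MnO₄⁻/Mn²⁺ is the cathode (higher E°), Br₂/Br⁻ the anode: E°cell = +1.51 − (+1.08) = +0.43 V, n = 10.
Overall: 2 MnO₄⁻(aq) + 16 H⁺(aq) + 10 Br⁻(aq) → 2 Mn²⁺(aq) + 8 H₂O(l) + 5 Br₂(l)
Q = [Mn²⁺]^2 / ([MnO₄⁻]^2·[H⁺]^16·[Br⁻]^10); log Q = 25.036.
E = E° − (0.0592/n) log Q = +0.43 − (0.0592/10)(25.036) = +0.282 V.

+0.282 V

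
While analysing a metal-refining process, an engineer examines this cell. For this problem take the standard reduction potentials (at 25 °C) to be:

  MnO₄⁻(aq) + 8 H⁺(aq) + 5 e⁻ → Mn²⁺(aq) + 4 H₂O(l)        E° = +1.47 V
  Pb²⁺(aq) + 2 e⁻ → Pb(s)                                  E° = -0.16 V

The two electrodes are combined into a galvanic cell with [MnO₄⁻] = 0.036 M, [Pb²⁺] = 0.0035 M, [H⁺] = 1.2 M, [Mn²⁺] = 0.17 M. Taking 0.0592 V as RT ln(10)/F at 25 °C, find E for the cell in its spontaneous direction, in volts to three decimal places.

+1.702 V

MnO₄⁻/Mn²⁺ is the cathode (higher E°), Pb²⁺/Pb the anode: E°cell = +1.47 − (-0.16) = +1.63 V, n = 10.
Overall: 2 MnO₄⁻(aq) + 16 H⁺(aq) + 5 Pb(s) → 2 Mn²⁺(aq) + 8 H₂O(l) + 5 Pb²⁺(aq)
Q = [Mn²⁺]^2·[Pb²⁺]^5 / ([MnO₄⁻]^2·[H⁺]^16); log Q = -12.198.
E = E° − (0.0592/n) log Q = +1.63 − (0.0592/10)(-12.198) = +1.702 V.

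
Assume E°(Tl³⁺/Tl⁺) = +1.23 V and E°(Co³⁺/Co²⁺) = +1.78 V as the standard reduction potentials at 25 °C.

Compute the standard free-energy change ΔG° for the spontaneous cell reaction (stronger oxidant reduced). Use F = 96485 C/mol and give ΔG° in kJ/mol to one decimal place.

Co³⁺/Co²⁺ (E° = +1.78 V) is the cathode; Tl³⁺/Tl⁺ (E° = +1.23 V) is the anode, so E°cell = +0.55 V.
Balancing electrons gives n = 2 (lcm of 1 and 2).
ΔG° = −nFE° = −(2)(96485)(+0.55) = -106,134 J = -106.1 kJ/mol.

-106.1 kJ/mol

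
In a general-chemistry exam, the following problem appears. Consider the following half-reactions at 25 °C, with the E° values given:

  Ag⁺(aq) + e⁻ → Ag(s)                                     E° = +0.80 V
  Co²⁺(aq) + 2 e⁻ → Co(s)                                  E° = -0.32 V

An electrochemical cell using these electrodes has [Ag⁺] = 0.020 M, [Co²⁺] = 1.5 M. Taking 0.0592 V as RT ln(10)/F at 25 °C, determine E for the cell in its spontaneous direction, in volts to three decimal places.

+1.014 V

Ag⁺/Ag is the cathode (higher E°), Co²⁺/Co the anode: E°cell = +0.80 − (-0.32) = +1.12 V, n = 2.
Overall: 2 Ag⁺(aq) + Co(s) → 2 Ag(s) + Co²⁺(aq)
Q = [Co²⁺] / ([Ag⁺]^2); log Q = 3.574.
E = E° − (0.0592/n) log Q = +1.12 − (0.0592/2)(3.574) = +1.014 V.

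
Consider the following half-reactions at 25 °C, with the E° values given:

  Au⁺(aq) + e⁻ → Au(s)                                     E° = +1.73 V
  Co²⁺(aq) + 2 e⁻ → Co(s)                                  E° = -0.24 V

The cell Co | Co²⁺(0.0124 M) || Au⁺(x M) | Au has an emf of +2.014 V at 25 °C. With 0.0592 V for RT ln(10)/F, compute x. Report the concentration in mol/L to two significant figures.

0.62 M

Au⁺/Au is the cathode, Co²⁺/Co the anode: E°cell = +1.97 V, n = 2.
Overall reaction: 2 Au⁺(aq) + Co(s) → 2 Au(s) + Co²⁺(aq); Q = [Co²⁺]^1/[Au⁺]^2.
From E = E° − (0.0592/n) log Q: log Q = (E° − E)·n/0.0592 = (+1.97 − (+2.014))·2/0.0592 = -1.4865.
So 2·log[Au⁺] = 1·log(0.0124) − log Q = -1.9066 − (-1.4865) = -0.4201; log[Au⁺] = -0.4201 / 2 = -0.2100; [Au⁺] = 10^(-0.2100) ≈ 0.62 M.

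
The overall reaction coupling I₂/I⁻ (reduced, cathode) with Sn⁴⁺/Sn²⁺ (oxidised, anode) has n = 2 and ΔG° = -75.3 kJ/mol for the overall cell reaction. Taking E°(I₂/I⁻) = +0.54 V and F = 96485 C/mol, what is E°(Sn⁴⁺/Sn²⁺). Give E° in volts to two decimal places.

E°cell = −ΔG°/(nF) = −(-75.3×10³)/((2)(96485)) = +0.390 V.
Since I₂/I⁻ is the cathode and Sn⁴⁺/Sn²⁺ the anode, E°cell = E°(I₂/I⁻) − E°(Sn⁴⁺/Sn²⁺).
So E°(Sn⁴⁺/Sn²⁺) = E°(I₂/I⁻) − E°cell = (+0.54) − (+0.390) = +0.15 V.

+0.15 V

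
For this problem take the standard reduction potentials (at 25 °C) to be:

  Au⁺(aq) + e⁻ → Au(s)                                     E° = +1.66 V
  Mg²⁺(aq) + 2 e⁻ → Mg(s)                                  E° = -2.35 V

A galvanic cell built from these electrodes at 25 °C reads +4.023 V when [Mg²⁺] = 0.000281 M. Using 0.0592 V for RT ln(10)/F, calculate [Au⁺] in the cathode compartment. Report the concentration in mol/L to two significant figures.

0.028 M

Au⁺/Au is the cathode, Mg²⁺/Mg the anode: E°cell = +4.01 V, n = 2.
Overall reaction: 2 Au⁺(aq) + Mg(s) → 2 Au(s) + Mg²⁺(aq); Q = [Mg²⁺]^1/[Au⁺]^2.
From E = E° − (0.0592/n) log Q: log Q = (E° − E)·n/0.0592 = (+4.01 − (+4.023))·2/0.0592 = -0.4392.
So 2·log[Au⁺] = 1·log(0.000281) − log Q = -3.5513 − (-0.4392) = -3.1121; log[Au⁺] = -3.1121 / 2 = -1.5560; [Au⁺] = 10^(-1.5560) ≈ 0.028 M.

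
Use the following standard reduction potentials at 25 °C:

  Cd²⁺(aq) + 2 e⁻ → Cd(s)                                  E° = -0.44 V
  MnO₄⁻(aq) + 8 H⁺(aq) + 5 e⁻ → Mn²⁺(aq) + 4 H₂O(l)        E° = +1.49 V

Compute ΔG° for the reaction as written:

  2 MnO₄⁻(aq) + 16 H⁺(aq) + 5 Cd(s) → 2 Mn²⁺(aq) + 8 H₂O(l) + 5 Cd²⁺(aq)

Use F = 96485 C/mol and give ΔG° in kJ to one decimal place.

As written, MnO₄⁻/Mn²⁺ is reduced (cathode) and Cd²⁺/Cd is oxidised (anode), so E°cell = (+1.49) − (-0.44) = +1.93 V.
Balancing electrons gives n = 10.
ΔG° = −nFE° = −(10)(96485)(+1.93) = -1,862,160 J = -1862.2 kJ.

-1862.2 kJ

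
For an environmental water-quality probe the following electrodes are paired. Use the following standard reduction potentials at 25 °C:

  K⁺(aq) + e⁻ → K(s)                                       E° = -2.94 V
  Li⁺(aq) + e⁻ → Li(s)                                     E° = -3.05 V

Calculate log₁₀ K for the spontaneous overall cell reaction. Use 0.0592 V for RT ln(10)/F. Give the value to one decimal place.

Cathode: K⁺/K; anode: Li⁺/Li. E°cell = +0.11 V, n = 1.
log K = nE°cell / 0.0592 = (1)(+0.11) / 0.0592 = 1.9.

1.9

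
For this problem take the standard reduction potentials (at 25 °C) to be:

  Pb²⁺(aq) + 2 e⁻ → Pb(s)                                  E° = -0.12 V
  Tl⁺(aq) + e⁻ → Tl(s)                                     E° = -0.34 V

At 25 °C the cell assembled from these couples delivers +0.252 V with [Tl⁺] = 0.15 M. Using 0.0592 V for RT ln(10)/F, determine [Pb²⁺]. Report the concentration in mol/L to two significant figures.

0.27 M

Pb²⁺/Pb is the cathode, Tl⁺/Tl the anode: E°cell = +0.22 V, n = 2.
Overall reaction: Pb²⁺(aq) + 2 Tl(s) → Pb(s) + 2 Tl⁺(aq); Q = [Tl⁺]^2/[Pb²⁺]^1.
From E = E° − (0.0592/n) log Q: log Q = (E° − E)·n/0.0592 = (+0.22 − (+0.252))·2/0.0592 = -1.0811.
So 1·log[Pb²⁺] = 2·log(0.15) − log Q = -1.6478 − (-1.0811) = -0.5667; [Pb²⁺] = 10^(-0.5667) ≈ 0.27 M.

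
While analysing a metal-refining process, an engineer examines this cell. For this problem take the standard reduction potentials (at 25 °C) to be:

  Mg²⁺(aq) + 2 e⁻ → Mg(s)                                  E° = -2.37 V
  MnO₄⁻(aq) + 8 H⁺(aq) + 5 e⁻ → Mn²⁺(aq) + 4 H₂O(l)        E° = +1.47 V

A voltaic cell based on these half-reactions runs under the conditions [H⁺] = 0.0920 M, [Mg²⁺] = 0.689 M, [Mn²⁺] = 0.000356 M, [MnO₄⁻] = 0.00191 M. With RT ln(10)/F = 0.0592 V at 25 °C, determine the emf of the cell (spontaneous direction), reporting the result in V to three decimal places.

+3.755 V

MnO₄⁻/Mn²⁺ is the cathode (higher E°), Mg²⁺/Mg the anode: E°cell = +1.47 − (-2.37) = +3.84 V, n = 10.
Overall: 2 MnO₄⁻(aq) + 16 H⁺(aq) + 5 Mg(s) → 2 Mn²⁺(aq) + 8 H₂O(l) + 5 Mg²⁺(aq)
Q = [Mn²⁺]^2·[Mg²⁺]^5 / ([MnO₄⁻]^2·[H⁺]^16); log Q = 14.311.
E = E° − (0.0592/n) log Q = +3.84 − (0.0592/10)(14.311) = +3.755 V.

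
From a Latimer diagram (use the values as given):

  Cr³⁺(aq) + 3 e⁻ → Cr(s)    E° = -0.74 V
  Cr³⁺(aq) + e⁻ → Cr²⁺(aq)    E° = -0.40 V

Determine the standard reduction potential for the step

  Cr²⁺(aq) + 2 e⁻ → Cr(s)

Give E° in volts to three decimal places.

-0.910 V

Sequential free energies add, so n₃E°₃ = n₁E°₁ + n₂E°₂.
With n₃ = 3, and the known step contributing 1×(-0.40) V, the unknown satisfies 2·E° = 3×(-0.74) − 1×(-0.40) = -1.820.
E° = -1.820 / 2 = -0.910 V.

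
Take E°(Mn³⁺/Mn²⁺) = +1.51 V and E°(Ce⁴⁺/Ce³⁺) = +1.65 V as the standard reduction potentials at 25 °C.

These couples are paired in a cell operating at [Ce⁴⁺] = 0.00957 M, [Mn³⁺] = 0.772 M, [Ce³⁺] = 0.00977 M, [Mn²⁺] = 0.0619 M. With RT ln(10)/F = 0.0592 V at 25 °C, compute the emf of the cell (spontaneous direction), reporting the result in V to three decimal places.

Ce⁴⁺/Ce³⁺ is the cathode (higher E°), Mn³⁺/Mn²⁺ the anode: E°cell = +1.65 − (+1.51) = +0.14 V, n = 1.
Overall: Ce⁴⁺(aq) + Mn²⁺(aq) → Ce³⁺(aq) + Mn³⁺(aq)
Q = [Ce³⁺]·[Mn³⁺] / ([Ce⁴⁺]·[Mn²⁺]); log Q = 1.105.
E = E° − (0.0592/n) log Q = +0.14 − (0.0592/1)(1.105) = +0.075 V.

+0.075 V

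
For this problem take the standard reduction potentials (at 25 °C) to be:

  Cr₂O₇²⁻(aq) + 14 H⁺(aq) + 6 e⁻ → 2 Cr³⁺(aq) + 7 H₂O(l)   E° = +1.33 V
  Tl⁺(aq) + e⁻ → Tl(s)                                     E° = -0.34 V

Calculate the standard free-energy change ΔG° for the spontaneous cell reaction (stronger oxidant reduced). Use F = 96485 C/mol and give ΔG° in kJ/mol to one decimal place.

-966.8 kJ/mol

Cr₂O₇²⁻/Cr³⁺ (E° = +1.33 V) is the cathode; Tl⁺/Tl (E° = -0.34 V) is the anode, so E°cell = +1.67 V.
Balancing electrons gives n = 6 (lcm of 6 and 1).
ΔG° = −nFE° = −(6)(96485)(+1.67) = -966,780 J = -966.8 kJ/mol.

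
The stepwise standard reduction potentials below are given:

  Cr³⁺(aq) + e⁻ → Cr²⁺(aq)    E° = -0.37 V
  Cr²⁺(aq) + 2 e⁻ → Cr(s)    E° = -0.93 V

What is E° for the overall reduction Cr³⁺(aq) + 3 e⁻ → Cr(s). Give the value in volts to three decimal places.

Standard free energies of sequential steps add: ΔG°₃ = ΔG°₁ + ΔG°₂, so n₃E°₃ = n₁E°₁ + n₂E°₂.
E°₃ = (1×-0.37 + 2×-0.93) / 3 = (-2.230) / 3 = -0.743 V.
Simply averaging or adding the two E° values would be wrong; the electron-weighted sum is required.

-0.743 V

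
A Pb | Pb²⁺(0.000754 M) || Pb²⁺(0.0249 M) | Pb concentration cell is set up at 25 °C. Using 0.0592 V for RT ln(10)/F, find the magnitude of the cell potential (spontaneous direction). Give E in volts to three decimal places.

For a concentration cell E°cell = 0. The 0.0249 M side is the cathode (reduction is favoured where [Pb²⁺] is higher).
With n = 2, E = −(0.0592/2) log([Pb²⁺]ₐₙ/[Pb²⁺]꜀ₐₜ) = −(0.0592/2) log(0.000754/0.0249) = −(0.0592/2)(-1.519) = +0.045 V.

+0.045 V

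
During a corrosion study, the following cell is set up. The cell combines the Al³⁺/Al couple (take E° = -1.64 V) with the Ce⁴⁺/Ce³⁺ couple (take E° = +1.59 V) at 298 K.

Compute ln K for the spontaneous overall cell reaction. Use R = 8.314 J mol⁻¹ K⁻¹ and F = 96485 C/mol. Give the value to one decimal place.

377.4

Cathode: Ce⁴⁺/Ce³⁺; anode: Al³⁺/Al. E°cell = (+1.59) − (-1.64) = +3.23 V, with n = 3.
ΔG° = −nFE° = −RT ln K, so ln K = nFE°/(RT) = (3)(96485)(+3.23) / ((8.314)(298)) = 377.361.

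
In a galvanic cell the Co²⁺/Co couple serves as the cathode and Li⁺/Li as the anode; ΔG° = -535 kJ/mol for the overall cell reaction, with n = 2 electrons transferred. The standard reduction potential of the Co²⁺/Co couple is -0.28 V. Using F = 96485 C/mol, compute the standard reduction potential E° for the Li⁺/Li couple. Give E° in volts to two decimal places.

-3.05 V

E°cell = −ΔG°/(nF) = −(-535×10³)/((2)(96485)) = +2.772 V.
Since Co²⁺/Co is the cathode and Li⁺/Li the anode, E°cell = E°(Co²⁺/Co) − E°(Li⁺/Li).
So E°(Li⁺/Li) = E°(Co²⁺/Co) − E°cell = (-0.28) − (+2.772) = -3.05 V.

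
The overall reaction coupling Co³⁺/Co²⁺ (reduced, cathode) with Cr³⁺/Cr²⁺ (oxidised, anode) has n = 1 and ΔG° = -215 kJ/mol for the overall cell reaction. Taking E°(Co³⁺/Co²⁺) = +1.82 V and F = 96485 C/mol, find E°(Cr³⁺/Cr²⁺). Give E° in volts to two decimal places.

-0.41 V

E°cell = −ΔG°/(nF) = −(-215×10³)/((1)(96485)) = +2.228 V.
Since Co³⁺/Co²⁺ is the cathode and Cr³⁺/Cr²⁺ the anode, E°cell = E°(Co³⁺/Co²⁺) − E°(Cr³⁺/Cr²⁺).
So E°(Cr³⁺/Cr²⁺) = E°(Co³⁺/Co²⁺) − E°cell = (+1.82) − (+2.228) = -0.41 V.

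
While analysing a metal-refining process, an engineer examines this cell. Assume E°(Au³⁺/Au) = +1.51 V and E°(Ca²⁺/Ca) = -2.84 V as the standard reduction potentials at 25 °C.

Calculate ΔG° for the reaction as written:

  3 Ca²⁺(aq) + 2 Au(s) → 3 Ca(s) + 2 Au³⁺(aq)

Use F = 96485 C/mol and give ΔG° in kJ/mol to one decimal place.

+2518.3 kJ/mol

As written, Ca²⁺/Ca is reduced (cathode) and Au³⁺/Au is oxidised (anode), so E°cell = (-2.84) − (+1.51) = -4.35 V.
Balancing electrons gives n = 6.
ΔG° = −nFE° = −(6)(96485)(-4.35) = 2,518,258 J = +2518.3 kJ/mol.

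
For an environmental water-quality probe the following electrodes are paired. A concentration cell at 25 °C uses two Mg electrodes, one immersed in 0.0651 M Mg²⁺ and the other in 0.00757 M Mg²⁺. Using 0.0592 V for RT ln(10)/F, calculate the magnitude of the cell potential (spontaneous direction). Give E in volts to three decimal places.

For a concentration cell E°cell = 0. The 0.0651 M side is the cathode (reduction is favoured where [Mg²⁺] is higher).
With n = 2, E = −(0.0592/2) log([Mg²⁺]ₐₙ/[Mg²⁺]꜀ₐₜ) = −(0.0592/2) log(0.00757/0.0651) = −(0.0592/2)(-0.934) = +0.028 V.

+0.028 V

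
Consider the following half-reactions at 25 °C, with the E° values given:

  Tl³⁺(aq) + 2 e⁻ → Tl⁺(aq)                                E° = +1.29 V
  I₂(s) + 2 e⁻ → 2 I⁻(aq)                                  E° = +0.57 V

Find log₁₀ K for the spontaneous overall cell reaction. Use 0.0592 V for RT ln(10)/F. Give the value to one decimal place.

Cathode: Tl³⁺/Tl⁺; anode: I₂/I⁻. E°cell = +0.72 V, n = 2.
log K = nE°cell / 0.0592 = (2)(+0.72) / 0.0592 = 24.3.

24.3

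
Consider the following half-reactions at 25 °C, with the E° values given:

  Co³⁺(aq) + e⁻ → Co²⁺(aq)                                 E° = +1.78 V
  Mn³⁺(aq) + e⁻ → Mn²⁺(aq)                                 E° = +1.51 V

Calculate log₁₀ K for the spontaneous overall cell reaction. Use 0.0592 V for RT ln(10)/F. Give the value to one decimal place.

4.6

Cathode: Co³⁺/Co²⁺; anode: Mn³⁺/Mn²⁺. E°cell = +0.27 V, n = 1.
log K = nE°cell / 0.0592 = (1)(+0.27) / 0.0592 = 4.6.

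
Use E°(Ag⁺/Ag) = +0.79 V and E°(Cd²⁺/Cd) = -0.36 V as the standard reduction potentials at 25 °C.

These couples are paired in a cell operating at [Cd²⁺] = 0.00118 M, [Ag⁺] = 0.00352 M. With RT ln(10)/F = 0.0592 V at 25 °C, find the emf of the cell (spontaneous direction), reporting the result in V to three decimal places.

Ag⁺/Ag is the cathode (higher E°), Cd²⁺/Cd the anode: E°cell = +0.79 − (-0.36) = +1.15 V, n = 2.
Overall: 2 Ag⁺(aq) + Cd(s) → 2 Ag(s) + Cd²⁺(aq)
Q = [Cd²⁺] / ([Ag⁺]^2); log Q = 1.979.
E = E° − (0.0592/n) log Q = +1.15 − (0.0592/2)(1.979) = +1.091 V.

+1.091 V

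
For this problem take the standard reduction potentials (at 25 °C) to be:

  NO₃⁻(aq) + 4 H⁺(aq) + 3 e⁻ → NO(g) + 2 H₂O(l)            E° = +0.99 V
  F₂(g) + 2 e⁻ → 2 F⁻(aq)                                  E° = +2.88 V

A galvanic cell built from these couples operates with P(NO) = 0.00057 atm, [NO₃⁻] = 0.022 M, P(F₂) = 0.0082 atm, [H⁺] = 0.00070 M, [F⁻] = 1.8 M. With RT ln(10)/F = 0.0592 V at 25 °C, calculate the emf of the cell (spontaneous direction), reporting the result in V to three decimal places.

F₂/F⁻ is the cathode (higher E°), NO₃⁻/NO the anode: E°cell = +2.88 − (+0.99) = +1.89 V, n = 6.
Overall: 3 F₂(g) + 2 NO(g) + 4 H₂O(l) → 6 F⁻(aq) + 2 NO₃⁻(aq) + 8 H⁺(aq)
Q = [F⁻]^6·[NO₃⁻]^2·[H⁺]^8 / (P(F₂)^3·P(NO)^2); log Q = -14.276.
E = E° − (0.0592/n) log Q = +1.89 − (0.0592/6)(-14.276) = +2.031 V.

+2.031 V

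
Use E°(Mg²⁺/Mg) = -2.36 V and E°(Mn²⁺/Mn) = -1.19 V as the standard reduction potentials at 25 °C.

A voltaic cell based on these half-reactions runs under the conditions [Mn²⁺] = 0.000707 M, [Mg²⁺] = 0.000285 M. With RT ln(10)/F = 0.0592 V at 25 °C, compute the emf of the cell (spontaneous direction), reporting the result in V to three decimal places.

+1.182 V

Mn²⁺/Mn is the cathode (higher E°), Mg²⁺/Mg the anode: E°cell = -1.19 − (-2.36) = +1.17 V, n = 2.
Overall: Mn²⁺(aq) + Mg(s) → Mn(s) + Mg²⁺(aq)
Q = [Mg²⁺] / ([Mn²⁺]); log Q = -0.395.
E = E° − (0.0592/n) log Q = +1.17 − (0.0592/2)(-0.395) = +1.182 V.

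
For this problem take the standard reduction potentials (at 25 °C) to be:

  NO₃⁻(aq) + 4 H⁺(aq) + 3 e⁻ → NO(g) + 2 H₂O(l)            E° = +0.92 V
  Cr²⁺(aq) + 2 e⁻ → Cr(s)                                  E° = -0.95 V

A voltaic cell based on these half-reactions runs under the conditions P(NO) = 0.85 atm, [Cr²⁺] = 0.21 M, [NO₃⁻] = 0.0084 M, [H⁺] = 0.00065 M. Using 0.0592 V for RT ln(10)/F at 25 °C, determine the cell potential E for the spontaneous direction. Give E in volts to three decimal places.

NO₃⁻/NO is the cathode (higher E°), Cr²⁺/Cr the anode: E°cell = +0.92 − (-0.95) = +1.87 V, n = 6.
Overall: 2 NO₃⁻(aq) + 8 H⁺(aq) + 3 Cr(s) → 2 NO(g) + 4 H₂O(l) + 3 Cr²⁺(aq)
Q = P(NO)^2·[Cr²⁺]^3 / ([NO₃⁻]^2·[H⁺]^8); log Q = 27.474.
E = E° − (0.0592/n) log Q = +1.87 − (0.0592/6)(27.474) = +1.599 V.

+1.599 V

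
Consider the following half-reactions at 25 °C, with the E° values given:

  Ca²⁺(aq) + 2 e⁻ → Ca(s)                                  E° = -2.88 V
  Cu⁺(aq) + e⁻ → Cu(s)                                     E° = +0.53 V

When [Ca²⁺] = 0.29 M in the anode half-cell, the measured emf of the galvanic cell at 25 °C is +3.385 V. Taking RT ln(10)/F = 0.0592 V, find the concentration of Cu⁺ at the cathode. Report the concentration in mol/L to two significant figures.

0.20 M

Cu⁺/Cu is the cathode, Ca²⁺/Ca the anode: E°cell = +3.41 V, n = 2.
Overall reaction: 2 Cu⁺(aq) + Ca(s) → 2 Cu(s) + Ca²⁺(aq); Q = [Ca²⁺]^1/[Cu⁺]^2.
From E = E° − (0.0592/n) log Q: log Q = (E° − E)·n/0.0592 = (+3.41 − (+3.385))·2/0.0592 = 0.8446.
So 2·log[Cu⁺] = 1·log(0.29) − log Q = -0.5376 − (0.8446) = -1.3822; log[Cu⁺] = -1.3822 / 2 = -0.6911; [Cu⁺] = 10^(-0.6911) ≈ 0.20 M.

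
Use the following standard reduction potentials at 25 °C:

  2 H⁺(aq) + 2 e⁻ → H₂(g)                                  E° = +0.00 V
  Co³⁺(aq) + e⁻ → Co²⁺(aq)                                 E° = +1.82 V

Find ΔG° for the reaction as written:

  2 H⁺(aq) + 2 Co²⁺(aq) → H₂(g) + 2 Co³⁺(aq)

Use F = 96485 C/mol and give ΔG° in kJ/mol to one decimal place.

As written, H⁺/H₂ is reduced (cathode) and Co³⁺/Co²⁺ is oxidised (anode), so E°cell = (+0.00) − (+1.82) = -1.82 V.
Balancing electrons gives n = 2.
ΔG° = −nFE° = −(2)(96485)(-1.82) = 351,205 J = +351.2 kJ/mol.

+351.2 kJ/mol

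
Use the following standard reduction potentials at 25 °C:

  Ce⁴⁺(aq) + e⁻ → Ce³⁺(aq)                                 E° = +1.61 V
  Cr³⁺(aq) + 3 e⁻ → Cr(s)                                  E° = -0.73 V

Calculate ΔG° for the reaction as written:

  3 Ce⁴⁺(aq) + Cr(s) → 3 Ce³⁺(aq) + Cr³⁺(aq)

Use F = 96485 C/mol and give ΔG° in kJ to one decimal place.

-677.3 kJ

As written, Ce⁴⁺/Ce³⁺ is reduced (cathode) and Cr³⁺/Cr is oxidised (anode), so E°cell = (+1.61) − (-0.73) = +2.34 V.
Balancing electrons gives n = 3.
ΔG° = −nFE° = −(3)(96485)(+2.34) = -677,325 J = -677.3 kJ.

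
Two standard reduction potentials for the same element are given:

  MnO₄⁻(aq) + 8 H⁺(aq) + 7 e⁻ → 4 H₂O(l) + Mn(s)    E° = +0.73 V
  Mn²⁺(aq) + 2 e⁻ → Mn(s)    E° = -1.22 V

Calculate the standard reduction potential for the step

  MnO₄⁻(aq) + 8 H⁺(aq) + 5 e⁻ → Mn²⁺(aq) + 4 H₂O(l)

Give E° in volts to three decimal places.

+1.510 V

Sequential free energies add, so n₃E°₃ = n₁E°₁ + n₂E°₂.
With n₃ = 7, and the known step contributing 2×(-1.22) V, the unknown satisfies 5·E° = 7×(+0.73) − 2×(-1.22) = +7.550.
E° = +7.550 / 5 = +1.510 V.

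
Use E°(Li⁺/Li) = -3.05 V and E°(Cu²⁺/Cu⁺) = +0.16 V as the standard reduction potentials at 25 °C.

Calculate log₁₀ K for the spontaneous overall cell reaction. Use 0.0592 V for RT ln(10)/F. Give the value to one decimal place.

Cathode: Cu²⁺/Cu⁺; anode: Li⁺/Li. E°cell = +3.21 V, n = 1.
log K = nE°cell / 0.0592 = (1)(+3.21) / 0.0592 = 54.2.

54.2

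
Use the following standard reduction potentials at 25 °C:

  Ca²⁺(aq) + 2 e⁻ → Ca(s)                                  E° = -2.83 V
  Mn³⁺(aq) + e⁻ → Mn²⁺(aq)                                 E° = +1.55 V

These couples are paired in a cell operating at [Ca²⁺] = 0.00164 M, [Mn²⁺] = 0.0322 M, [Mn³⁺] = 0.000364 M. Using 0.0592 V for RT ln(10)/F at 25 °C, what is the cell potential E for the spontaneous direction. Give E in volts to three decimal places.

Mn³⁺/Mn²⁺ is the cathode (higher E°), Ca²⁺/Ca the anode: E°cell = +1.55 − (-2.83) = +4.38 V, n = 2.
Overall: 2 Mn³⁺(aq) + Ca(s) → 2 Mn²⁺(aq) + Ca²⁺(aq)
Q = [Mn²⁺]^2·[Ca²⁺] / ([Mn³⁺]^2); log Q = 1.108.
E = E° − (0.0592/n) log Q = +4.38 − (0.0592/2)(1.108) = +4.347 V.

+4.347 V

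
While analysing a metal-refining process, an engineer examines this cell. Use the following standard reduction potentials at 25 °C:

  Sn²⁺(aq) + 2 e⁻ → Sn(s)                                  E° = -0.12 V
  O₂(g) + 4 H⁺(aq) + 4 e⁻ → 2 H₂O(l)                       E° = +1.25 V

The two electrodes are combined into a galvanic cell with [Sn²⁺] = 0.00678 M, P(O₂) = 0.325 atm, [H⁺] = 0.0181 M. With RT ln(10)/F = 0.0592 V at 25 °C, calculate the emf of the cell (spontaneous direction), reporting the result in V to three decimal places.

+1.324 V

O₂/H₂O is the cathode (higher E°), Sn²⁺/Sn the anode: E°cell = +1.25 − (-0.12) = +1.37 V, n = 4.
Overall: O₂(g) + 4 H⁺(aq) + 2 Sn(s) → 2 H₂O(l) + 2 Sn²⁺(aq)
Q = [Sn²⁺]^2 / (P(O₂)·[H⁺]^4); log Q = 3.120.
E = E° − (0.0592/n) log Q = +1.37 − (0.0592/4)(3.120) = +1.324 V.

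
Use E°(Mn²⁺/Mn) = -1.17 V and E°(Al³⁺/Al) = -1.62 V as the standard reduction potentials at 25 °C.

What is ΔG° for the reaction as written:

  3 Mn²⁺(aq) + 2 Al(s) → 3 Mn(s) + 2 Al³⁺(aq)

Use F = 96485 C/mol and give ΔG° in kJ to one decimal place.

As written, Mn²⁺/Mn is reduced (cathode) and Al³⁺/Al is oxidised (anode), so E°cell = (-1.17) − (-1.62) = +0.45 V.
Balancing electrons gives n = 6.
ΔG° = −nFE° = −(6)(96485)(+0.45) = -260,510 J = -260.5 kJ.

-260.5 kJ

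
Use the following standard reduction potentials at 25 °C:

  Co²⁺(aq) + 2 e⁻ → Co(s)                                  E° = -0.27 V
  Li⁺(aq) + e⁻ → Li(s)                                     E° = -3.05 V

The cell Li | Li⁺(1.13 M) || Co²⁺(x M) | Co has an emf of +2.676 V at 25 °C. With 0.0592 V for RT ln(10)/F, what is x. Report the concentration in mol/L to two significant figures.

0.00039 M

Co²⁺/Co is the cathode, Li⁺/Li the anode: E°cell = +2.78 V, n = 2.
Overall reaction: Co²⁺(aq) + 2 Li(s) → Co(s) + 2 Li⁺(aq); Q = [Li⁺]^2/[Co²⁺]^1.
From E = E° − (0.0592/n) log Q: log Q = (E° − E)·n/0.0592 = (+2.78 − (+2.676))·2/0.0592 = 3.5135.
So 1·log[Co²⁺] = 2·log(1.13) − log Q = 0.1062 − (3.5135) = -3.4073; [Co²⁺] = 10^(-3.4073) ≈ 0.00039 M.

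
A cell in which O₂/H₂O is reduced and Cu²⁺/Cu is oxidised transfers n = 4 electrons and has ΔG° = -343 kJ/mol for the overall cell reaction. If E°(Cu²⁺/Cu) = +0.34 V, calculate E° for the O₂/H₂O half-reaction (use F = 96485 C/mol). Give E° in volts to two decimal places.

+1.23 V

E°cell = −ΔG°/(nF) = −(-343×10³)/((4)(96485)) = +0.889 V.
Since O₂/H₂O is the cathode and Cu²⁺/Cu the anode, E°cell = E°(O₂/H₂O) − E°(Cu²⁺/Cu).
So E°(O₂/H₂O) = E°cell + E°(Cu²⁺/Cu) = +0.889 + (+0.34) = +1.23 V.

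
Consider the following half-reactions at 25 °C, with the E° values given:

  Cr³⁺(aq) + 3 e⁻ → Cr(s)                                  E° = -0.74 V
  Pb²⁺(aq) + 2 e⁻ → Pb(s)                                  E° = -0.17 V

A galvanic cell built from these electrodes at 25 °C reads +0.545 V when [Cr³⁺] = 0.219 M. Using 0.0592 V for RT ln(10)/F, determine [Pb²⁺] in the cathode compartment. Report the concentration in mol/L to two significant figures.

Pb²⁺/Pb is the cathode, Cr³⁺/Cr the anode: E°cell = +0.57 V, n = 6.
Overall reaction: 3 Pb²⁺(aq) + 2 Cr(s) → 3 Pb(s) + 2 Cr³⁺(aq); Q = [Cr³⁺]^2/[Pb²⁺]^3.
From E = E° − (0.0592/n) log Q: log Q = (E° − E)·n/0.0592 = (+0.57 − (+0.545))·6/0.0592 = 2.5338.
So 3·log[Pb²⁺] = 2·log(0.219) − log Q = -1.3191 − (2.5338) = -3.8529; log[Pb²⁺] = -3.8529 / 3 = -1.2843; [Pb²⁺] = 10^(-1.2843) ≈ 0.052 M.

0.052 M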